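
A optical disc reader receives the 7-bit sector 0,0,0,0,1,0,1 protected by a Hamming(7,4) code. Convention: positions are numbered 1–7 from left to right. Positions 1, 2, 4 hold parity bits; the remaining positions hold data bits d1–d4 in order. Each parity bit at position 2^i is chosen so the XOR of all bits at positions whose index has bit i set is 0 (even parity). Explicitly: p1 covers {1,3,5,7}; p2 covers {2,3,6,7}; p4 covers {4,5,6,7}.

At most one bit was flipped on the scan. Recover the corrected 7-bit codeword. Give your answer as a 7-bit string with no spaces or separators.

s1 (pos 1,3,5,7): 0⊕0⊕1⊕1 = 0
s2 (pos 2,3,6,7): 0⊕0⊕0⊕1 = 1
s4 (pos 4,5,6,7): 0⊕1⊕0⊕1 = 0
Syndrome s4…s1 = 010 → error at position 2.
Flip position 2: 0000101 → 0100101

0100101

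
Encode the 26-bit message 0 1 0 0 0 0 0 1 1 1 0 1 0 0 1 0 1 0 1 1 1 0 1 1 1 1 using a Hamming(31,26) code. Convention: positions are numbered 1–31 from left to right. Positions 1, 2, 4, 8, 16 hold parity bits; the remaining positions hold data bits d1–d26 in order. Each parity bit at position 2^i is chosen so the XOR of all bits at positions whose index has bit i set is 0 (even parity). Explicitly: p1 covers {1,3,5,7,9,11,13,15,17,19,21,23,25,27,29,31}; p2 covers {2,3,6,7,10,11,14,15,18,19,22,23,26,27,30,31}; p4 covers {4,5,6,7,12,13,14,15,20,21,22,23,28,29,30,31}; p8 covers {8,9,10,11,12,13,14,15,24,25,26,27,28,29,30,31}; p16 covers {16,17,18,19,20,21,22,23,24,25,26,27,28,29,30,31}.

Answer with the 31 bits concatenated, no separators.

Place data at non-parity positions: p1 p2 0 p4 1 0 0 p8 0 0 0 1 1 1 0 p16 1 0 0 1 0 1 0 1 1 1 0 1 1 1 1
p1 (pos 1,3,5,7,9,11,13,15,17,19,21,23,25,27,29,31): XOR of data positions = 0⊕1⊕0⊕0⊕0⊕1⊕0⊕1⊕0⊕0⊕0⊕1⊕0⊕1⊕1 = 0
p2 (pos 2,3,6,7,10,11,14,15,18,19,22,23,26,27,30,31): XOR of data positions = 0⊕0⊕0⊕0⊕0⊕1⊕0⊕0⊕0⊕1⊕0⊕1⊕0⊕1⊕1 = 1
p4 (pos 4,5,6,7,12,13,14,15,20,21,22,23,28,29,30,31): XOR of data positions = 1⊕0⊕0⊕1⊕1⊕1⊕0⊕1⊕0⊕1⊕0⊕1⊕1⊕1⊕1 = 0
p8 (pos 8,9,10,11,12,13,14,15,24,25,26,27,28,29,30,31): XOR of data positions = 0⊕0⊕0⊕1⊕1⊕1⊕0⊕1⊕1⊕1⊕0⊕1⊕1⊕1⊕1 = 0
p16 (pos 16,17,18,19,20,21,22,23,24,25,26,27,28,29,30,31): XOR of data positions = 1⊕0⊕0⊕1⊕0⊕1⊕0⊕1⊕1⊕1⊕0⊕1⊕1⊕1⊕1 = 0
Codeword: 0100100000011100100101011101111

0100100000011100100101011101111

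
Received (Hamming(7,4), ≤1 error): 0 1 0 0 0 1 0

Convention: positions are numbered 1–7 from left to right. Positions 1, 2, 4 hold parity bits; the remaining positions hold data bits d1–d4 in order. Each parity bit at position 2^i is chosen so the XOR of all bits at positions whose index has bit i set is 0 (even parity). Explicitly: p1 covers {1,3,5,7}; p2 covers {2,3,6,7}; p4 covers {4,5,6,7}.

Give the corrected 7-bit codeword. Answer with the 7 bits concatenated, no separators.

s1 (pos 1,3,5,7): 0⊕0⊕0⊕0 = 0
s2 (pos 2,3,6,7): 1⊕0⊕1⊕0 = 0
s4 (pos 4,5,6,7): 0⊕0⊕1⊕0 = 1
Syndrome s4…s1 = 100 → error at position 4.
Flip position 4: 0100010 → 0101010

0101010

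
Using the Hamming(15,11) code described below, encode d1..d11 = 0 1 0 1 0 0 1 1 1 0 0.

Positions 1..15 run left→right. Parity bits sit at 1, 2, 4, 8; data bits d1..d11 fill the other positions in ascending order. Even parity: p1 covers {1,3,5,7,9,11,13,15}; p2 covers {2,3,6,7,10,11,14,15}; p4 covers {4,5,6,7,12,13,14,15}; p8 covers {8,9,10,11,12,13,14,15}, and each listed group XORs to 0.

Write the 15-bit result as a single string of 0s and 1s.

000010110011100

Place data at non-parity positions: p1 p2 0 p4 1 0 1 p8 0 0 1 1 1 0 0
p1 (pos 1,3,5,7,9,11,13,15): XOR of data positions = 0⊕1⊕1⊕0⊕1⊕1⊕0 = 0
p2 (pos 2,3,6,7,10,11,14,15): XOR of data positions = 0⊕0⊕1⊕0⊕1⊕0⊕0 = 0
p4 (pos 4,5,6,7,12,13,14,15): XOR of data positions = 1⊕0⊕1⊕1⊕1⊕0⊕0 = 0
p8 (pos 8,9,10,11,12,13,14,15): XOR of data positions = 0⊕0⊕1⊕1⊕1⊕0⊕0 = 1
Codeword: 000010110011100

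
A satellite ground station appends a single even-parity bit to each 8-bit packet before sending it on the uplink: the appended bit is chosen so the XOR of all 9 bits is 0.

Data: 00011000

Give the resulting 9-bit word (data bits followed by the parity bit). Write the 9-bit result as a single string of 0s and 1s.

XOR of the 8 data bits: 0⊕0⊕0⊕1⊕1⊕0⊕0⊕0 = 0
Parity bit = 0 (so all 9 bits XOR to 0).

000110000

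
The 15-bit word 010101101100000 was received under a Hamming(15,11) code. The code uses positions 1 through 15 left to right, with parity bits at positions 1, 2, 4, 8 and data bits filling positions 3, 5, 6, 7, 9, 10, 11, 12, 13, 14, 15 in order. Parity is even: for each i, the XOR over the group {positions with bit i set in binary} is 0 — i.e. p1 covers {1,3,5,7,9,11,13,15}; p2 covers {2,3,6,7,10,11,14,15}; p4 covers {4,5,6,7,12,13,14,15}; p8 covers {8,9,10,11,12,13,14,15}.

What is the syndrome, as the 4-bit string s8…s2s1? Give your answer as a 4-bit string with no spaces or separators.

s1 (pos 1,3,5,7,9,11,13,15): 0⊕0⊕0⊕1⊕1⊕0⊕0⊕0 = 0
s2 (pos 2,3,6,7,10,11,14,15): 1⊕0⊕1⊕1⊕1⊕0⊕0⊕0 = 0
s4 (pos 4,5,6,7,12,13,14,15): 1⊕0⊕1⊕1⊕0⊕0⊕0⊕0 = 1
s8 (pos 8,9,10,11,12,13,14,15): 0⊕1⊕1⊕0⊕0⊕0⊕0⊕0 = 0
Syndrome s8…s1 = 0100 → error at position 4.

0100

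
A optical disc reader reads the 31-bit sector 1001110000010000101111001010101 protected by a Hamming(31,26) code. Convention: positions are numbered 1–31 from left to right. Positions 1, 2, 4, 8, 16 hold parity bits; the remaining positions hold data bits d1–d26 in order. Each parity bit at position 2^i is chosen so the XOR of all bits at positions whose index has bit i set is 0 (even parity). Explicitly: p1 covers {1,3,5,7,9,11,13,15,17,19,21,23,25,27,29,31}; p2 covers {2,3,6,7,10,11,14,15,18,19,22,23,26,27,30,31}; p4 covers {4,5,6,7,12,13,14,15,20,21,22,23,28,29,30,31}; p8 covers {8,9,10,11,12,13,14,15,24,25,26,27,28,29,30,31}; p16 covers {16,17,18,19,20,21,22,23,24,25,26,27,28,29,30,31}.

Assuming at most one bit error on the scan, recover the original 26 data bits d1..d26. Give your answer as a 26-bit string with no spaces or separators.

s1 (pos 1,3,5,7,9,11,13,15,17,19,21,23,25,27,29,31): 1⊕0⊕1⊕0⊕0⊕0⊕0⊕0⊕1⊕1⊕1⊕0⊕1⊕1⊕1⊕1 = 1
s2 (pos 2,3,6,7,10,11,14,15,18,19,22,23,26,27,30,31): 0⊕0⊕1⊕0⊕0⊕0⊕0⊕0⊕0⊕1⊕1⊕0⊕0⊕1⊕0⊕1 = 1
s4 (pos 4,5,6,7,12,13,14,15,20,21,22,23,28,29,30,31): 1⊕1⊕1⊕0⊕1⊕0⊕0⊕0⊕1⊕1⊕1⊕0⊕0⊕1⊕0⊕1 = 1
s8 (pos 8,9,10,11,12,13,14,15,24,25,26,27,28,29,30,31): 0⊕0⊕0⊕0⊕1⊕0⊕0⊕0⊕0⊕1⊕0⊕1⊕0⊕1⊕0⊕1 = 1
s16 (pos 16,17,18,19,20,21,22,23,24,25,26,27,28,29,30,31): 0⊕1⊕0⊕1⊕1⊕1⊕1⊕0⊕0⊕1⊕0⊕1⊕0⊕1⊕0⊕1 = 1
Syndrome s16…s1 = 11111 → error at position 31.
Flip position 31: 1001110000010000101111001010101 → 1001110000010000101111001010100
Read data bits from positions 3,5,6,7,9,10,11,12,13,14,15,17,18,19,20,21,22,23,24,25,26,27,28,29,30,31: 01100001000101111001010100

01100001000101111001010100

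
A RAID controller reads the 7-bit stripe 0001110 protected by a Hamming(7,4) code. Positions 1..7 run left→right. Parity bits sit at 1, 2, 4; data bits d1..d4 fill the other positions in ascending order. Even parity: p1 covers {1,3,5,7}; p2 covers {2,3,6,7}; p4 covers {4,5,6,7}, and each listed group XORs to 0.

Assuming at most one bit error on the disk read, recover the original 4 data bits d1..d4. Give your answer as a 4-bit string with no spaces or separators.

0111

s1 (pos 1,3,5,7): 0⊕0⊕1⊕0 = 1
s2 (pos 2,3,6,7): 0⊕0⊕1⊕0 = 1
s4 (pos 4,5,6,7): 1⊕1⊕1⊕0 = 1
Syndrome s4…s1 = 111 → error at position 7.
Flip position 7: 0001110 → 0001111
Read data bits from positions 3,5,6,7: 0111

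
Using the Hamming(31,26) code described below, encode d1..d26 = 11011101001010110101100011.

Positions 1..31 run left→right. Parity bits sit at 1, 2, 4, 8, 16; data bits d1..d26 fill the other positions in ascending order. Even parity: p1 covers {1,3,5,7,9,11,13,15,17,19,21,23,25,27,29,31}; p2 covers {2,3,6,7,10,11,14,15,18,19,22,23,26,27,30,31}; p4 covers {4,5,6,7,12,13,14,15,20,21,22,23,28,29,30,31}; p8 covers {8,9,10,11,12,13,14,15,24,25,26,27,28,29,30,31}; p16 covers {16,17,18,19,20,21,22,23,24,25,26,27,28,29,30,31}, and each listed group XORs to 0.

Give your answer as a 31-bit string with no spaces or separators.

1111101011010010010110101100011

Place data at non-parity positions: p1 p2 1 p4 1 0 1 p8 1 1 0 1 0 0 1 p16 0 1 0 1 1 0 1 0 1 1 0 0 0 1 1
p1 (pos 1,3,5,7,9,11,13,15,17,19,21,23,25,27,29,31): XOR of data positions = 1⊕1⊕1⊕1⊕0⊕0⊕1⊕0⊕0⊕1⊕1⊕1⊕0⊕0⊕1 = 1
p2 (pos 2,3,6,7,10,11,14,15,18,19,22,23,26,27,30,31): XOR of data positions = 1⊕0⊕1⊕1⊕0⊕0⊕1⊕1⊕0⊕0⊕1⊕1⊕0⊕1⊕1 = 1
p4 (pos 4,5,6,7,12,13,14,15,20,21,22,23,28,29,30,31): XOR of data positions = 1⊕0⊕1⊕1⊕0⊕0⊕1⊕1⊕1⊕0⊕1⊕0⊕0⊕1⊕1 = 1
p8 (pos 8,9,10,11,12,13,14,15,24,25,26,27,28,29,30,31): XOR of data positions = 1⊕1⊕0⊕1⊕0⊕0⊕1⊕0⊕1⊕1⊕0⊕0⊕0⊕1⊕1 = 0
p16 (pos 16,17,18,19,20,21,22,23,24,25,26,27,28,29,30,31): XOR of data positions = 0⊕1⊕0⊕1⊕1⊕0⊕1⊕0⊕1⊕1⊕0⊕0⊕0⊕1⊕1 = 0
Codeword: 1111101011010010010110101100011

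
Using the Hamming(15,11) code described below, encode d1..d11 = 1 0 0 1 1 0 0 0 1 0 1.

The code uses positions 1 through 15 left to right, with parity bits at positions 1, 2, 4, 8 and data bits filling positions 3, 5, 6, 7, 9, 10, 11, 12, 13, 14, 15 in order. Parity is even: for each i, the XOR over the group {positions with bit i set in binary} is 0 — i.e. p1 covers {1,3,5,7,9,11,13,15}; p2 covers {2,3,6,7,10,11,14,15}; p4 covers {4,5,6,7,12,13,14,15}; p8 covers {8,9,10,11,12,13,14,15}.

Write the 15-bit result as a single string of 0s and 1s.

Place data at non-parity positions: p1 p2 1 p4 0 0 1 p8 1 0 0 0 1 0 1
p1 (pos 1,3,5,7,9,11,13,15): XOR of data positions = 1⊕0⊕1⊕1⊕0⊕1⊕1 = 1
p2 (pos 2,3,6,7,10,11,14,15): XOR of data positions = 1⊕0⊕1⊕0⊕0⊕0⊕1 = 1
p4 (pos 4,5,6,7,12,13,14,15): XOR of data positions = 0⊕0⊕1⊕0⊕1⊕0⊕1 = 1
p8 (pos 8,9,10,11,12,13,14,15): XOR of data positions = 1⊕0⊕0⊕0⊕1⊕0⊕1 = 1
Codeword: 111100111000101

111100111000101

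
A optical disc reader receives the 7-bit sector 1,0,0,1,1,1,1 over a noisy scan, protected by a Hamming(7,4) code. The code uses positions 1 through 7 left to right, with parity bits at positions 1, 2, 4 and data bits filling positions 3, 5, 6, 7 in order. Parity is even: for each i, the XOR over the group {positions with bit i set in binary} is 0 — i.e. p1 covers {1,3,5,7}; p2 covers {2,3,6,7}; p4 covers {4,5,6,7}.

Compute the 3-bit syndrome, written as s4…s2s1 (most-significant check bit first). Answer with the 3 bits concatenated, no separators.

001

s1 (pos 1,3,5,7): 1⊕0⊕1⊕1 = 1
s2 (pos 2,3,6,7): 0⊕0⊕1⊕1 = 0
s4 (pos 4,5,6,7): 1⊕1⊕1⊕1 = 0
Syndrome s4…s1 = 001 → error at position 1.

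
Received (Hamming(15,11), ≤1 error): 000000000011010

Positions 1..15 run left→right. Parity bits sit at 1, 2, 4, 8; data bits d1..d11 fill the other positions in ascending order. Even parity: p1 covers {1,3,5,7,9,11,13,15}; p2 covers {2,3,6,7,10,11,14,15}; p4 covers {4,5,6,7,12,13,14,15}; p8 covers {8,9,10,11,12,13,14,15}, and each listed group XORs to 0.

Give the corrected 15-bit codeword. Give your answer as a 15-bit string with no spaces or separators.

s1 (pos 1,3,5,7,9,11,13,15): 0⊕0⊕0⊕0⊕0⊕1⊕0⊕0 = 1
s2 (pos 2,3,6,7,10,11,14,15): 0⊕0⊕0⊕0⊕0⊕1⊕1⊕0 = 0
s4 (pos 4,5,6,7,12,13,14,15): 0⊕0⊕0⊕0⊕1⊕0⊕1⊕0 = 0
s8 (pos 8,9,10,11,12,13,14,15): 0⊕0⊕0⊕1⊕1⊕0⊕1⊕0 = 1
Syndrome s8…s1 = 1001 → error at position 9.
Flip position 9: 000000000011010 → 000000001011010

000000001011010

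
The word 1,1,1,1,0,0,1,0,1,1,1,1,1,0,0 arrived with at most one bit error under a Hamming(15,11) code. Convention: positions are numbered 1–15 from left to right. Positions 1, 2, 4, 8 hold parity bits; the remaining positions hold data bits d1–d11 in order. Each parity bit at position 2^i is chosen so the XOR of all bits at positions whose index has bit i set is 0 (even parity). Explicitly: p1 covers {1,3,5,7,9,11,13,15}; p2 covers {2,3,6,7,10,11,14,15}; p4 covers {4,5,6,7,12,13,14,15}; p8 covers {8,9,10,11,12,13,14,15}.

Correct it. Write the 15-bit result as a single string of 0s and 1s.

s1 (pos 1,3,5,7,9,11,13,15): 1⊕1⊕0⊕1⊕1⊕1⊕1⊕0 = 0
s2 (pos 2,3,6,7,10,11,14,15): 1⊕1⊕0⊕1⊕1⊕1⊕0⊕0 = 1
s4 (pos 4,5,6,7,12,13,14,15): 1⊕0⊕0⊕1⊕1⊕1⊕0⊕0 = 0
s8 (pos 8,9,10,11,12,13,14,15): 0⊕1⊕1⊕1⊕1⊕1⊕0⊕0 = 1
Syndrome s8…s1 = 1010 → error at position 10.
Flip position 10: 111100101111100 → 111100101011100

111100101011100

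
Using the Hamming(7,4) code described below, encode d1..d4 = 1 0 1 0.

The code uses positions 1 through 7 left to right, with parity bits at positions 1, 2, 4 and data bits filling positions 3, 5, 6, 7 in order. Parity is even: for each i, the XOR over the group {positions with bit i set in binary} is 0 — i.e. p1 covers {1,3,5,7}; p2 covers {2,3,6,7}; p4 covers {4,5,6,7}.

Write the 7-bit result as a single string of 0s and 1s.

Place data at non-parity positions: p1 p2 1 p4 0 1 0
p1 (pos 1,3,5,7): XOR of data positions = 1⊕0⊕0 = 1
p2 (pos 2,3,6,7): XOR of data positions = 1⊕1⊕0 = 0
p4 (pos 4,5,6,7): XOR of data positions = 0⊕1⊕0 = 1
Codeword: 1011010

1011010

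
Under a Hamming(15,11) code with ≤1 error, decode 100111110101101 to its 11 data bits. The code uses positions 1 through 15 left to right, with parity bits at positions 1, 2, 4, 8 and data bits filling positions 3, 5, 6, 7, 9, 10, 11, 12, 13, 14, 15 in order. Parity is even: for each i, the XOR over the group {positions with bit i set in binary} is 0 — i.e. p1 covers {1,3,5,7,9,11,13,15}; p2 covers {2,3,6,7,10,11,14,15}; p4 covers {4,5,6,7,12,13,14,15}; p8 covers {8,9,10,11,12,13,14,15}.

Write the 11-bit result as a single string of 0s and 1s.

01110101001

s1 (pos 1,3,5,7,9,11,13,15): 1⊕0⊕1⊕1⊕0⊕0⊕1⊕1 = 1
s2 (pos 2,3,6,7,10,11,14,15): 0⊕0⊕1⊕1⊕1⊕0⊕0⊕1 = 0
s4 (pos 4,5,6,7,12,13,14,15): 1⊕1⊕1⊕1⊕1⊕1⊕0⊕1 = 1
s8 (pos 8,9,10,11,12,13,14,15): 1⊕0⊕1⊕0⊕1⊕1⊕0⊕1 = 1
Syndrome s8…s1 = 1101 → error at position 13.
Flip position 13: 100111110101101 → 100111110101001
Read data bits from positions 3,5,6,7,9,10,11,12,13,14,15: 01110101001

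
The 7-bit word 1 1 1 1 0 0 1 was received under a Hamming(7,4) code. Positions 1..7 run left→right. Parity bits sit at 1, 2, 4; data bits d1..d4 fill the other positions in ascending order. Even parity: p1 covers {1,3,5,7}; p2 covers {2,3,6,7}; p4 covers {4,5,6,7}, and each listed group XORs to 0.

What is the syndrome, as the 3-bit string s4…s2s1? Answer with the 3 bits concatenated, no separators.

011

s1 (pos 1,3,5,7): 1⊕1⊕0⊕1 = 1
s2 (pos 2,3,6,7): 1⊕1⊕0⊕1 = 1
s4 (pos 4,5,6,7): 1⊕0⊕0⊕1 = 0
Syndrome s4…s1 = 011 → error at position 3.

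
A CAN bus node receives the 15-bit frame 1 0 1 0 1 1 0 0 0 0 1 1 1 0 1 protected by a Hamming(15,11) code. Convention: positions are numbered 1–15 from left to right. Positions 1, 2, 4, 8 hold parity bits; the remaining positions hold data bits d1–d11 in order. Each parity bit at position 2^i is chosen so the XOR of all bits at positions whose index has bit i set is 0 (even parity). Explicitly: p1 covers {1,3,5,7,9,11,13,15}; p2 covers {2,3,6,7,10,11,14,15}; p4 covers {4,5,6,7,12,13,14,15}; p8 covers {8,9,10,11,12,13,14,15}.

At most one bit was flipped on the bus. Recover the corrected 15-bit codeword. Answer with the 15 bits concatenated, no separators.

101111000011101

s1 (pos 1,3,5,7,9,11,13,15): 1⊕1⊕1⊕0⊕0⊕1⊕1⊕1 = 0
s2 (pos 2,3,6,7,10,11,14,15): 0⊕1⊕1⊕0⊕0⊕1⊕0⊕1 = 0
s4 (pos 4,5,6,7,12,13,14,15): 0⊕1⊕1⊕0⊕1⊕1⊕0⊕1 = 1
s8 (pos 8,9,10,11,12,13,14,15): 0⊕0⊕0⊕1⊕1⊕1⊕0⊕1 = 0
Syndrome s8…s1 = 0100 → error at position 4.
Flip position 4: 101011000011101 → 101111000011101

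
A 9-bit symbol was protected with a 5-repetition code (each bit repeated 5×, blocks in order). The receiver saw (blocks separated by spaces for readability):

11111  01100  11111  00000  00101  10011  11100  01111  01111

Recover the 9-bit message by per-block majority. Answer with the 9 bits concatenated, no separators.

101001111

Block 1 (11111): 5 ones → 1
Block 2 (01100): 2 ones → 0
Block 3 (11111): 5 ones → 1
Block 4 (00000): 0 ones → 0
Block 5 (00101): 2 ones → 0
Block 6 (10011): 3 ones → 1
Block 7 (11100): 3 ones → 1
Block 8 (01111): 4 ones → 1
Block 9 (01111): 4 ones → 1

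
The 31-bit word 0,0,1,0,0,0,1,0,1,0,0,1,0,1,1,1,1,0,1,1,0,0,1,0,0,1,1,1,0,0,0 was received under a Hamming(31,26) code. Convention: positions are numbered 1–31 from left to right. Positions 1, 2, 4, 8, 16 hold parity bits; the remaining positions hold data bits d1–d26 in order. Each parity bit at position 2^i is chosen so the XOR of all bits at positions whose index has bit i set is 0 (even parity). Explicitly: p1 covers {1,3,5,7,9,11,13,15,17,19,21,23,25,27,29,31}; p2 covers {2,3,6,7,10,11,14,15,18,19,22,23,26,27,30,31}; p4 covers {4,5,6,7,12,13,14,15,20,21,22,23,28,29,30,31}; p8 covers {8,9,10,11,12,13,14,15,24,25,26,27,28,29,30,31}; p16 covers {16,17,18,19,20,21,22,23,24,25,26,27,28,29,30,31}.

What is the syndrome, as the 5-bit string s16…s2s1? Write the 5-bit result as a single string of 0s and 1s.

s1 (pos 1,3,5,7,9,11,13,15,17,19,21,23,25,27,29,31): 0⊕1⊕0⊕1⊕1⊕0⊕0⊕1⊕1⊕1⊕0⊕1⊕0⊕1⊕0⊕0 = 0
s2 (pos 2,3,6,7,10,11,14,15,18,19,22,23,26,27,30,31): 0⊕1⊕0⊕1⊕0⊕0⊕1⊕1⊕0⊕1⊕0⊕1⊕1⊕1⊕0⊕0 = 0
s4 (pos 4,5,6,7,12,13,14,15,20,21,22,23,28,29,30,31): 0⊕0⊕0⊕1⊕1⊕0⊕1⊕1⊕1⊕0⊕0⊕1⊕1⊕0⊕0⊕0 = 1
s8 (pos 8,9,10,11,12,13,14,15,24,25,26,27,28,29,30,31): 0⊕1⊕0⊕0⊕1⊕0⊕1⊕1⊕0⊕0⊕1⊕1⊕1⊕0⊕0⊕0 = 1
s16 (pos 16,17,18,19,20,21,22,23,24,25,26,27,28,29,30,31): 1⊕1⊕0⊕1⊕1⊕0⊕0⊕1⊕0⊕0⊕1⊕1⊕1⊕0⊕0⊕0 = 0
Syndrome s16…s1 = 01100 → error at position 12.

01100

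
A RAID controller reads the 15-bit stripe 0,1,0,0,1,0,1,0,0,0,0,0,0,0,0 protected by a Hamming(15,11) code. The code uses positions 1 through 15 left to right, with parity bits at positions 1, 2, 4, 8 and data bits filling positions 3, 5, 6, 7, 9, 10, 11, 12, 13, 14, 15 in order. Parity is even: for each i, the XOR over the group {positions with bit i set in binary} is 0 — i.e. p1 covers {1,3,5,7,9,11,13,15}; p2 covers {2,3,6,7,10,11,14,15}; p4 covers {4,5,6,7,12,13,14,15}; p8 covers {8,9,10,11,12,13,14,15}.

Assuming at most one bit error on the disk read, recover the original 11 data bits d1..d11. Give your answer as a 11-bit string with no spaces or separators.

s1 (pos 1,3,5,7,9,11,13,15): 0⊕0⊕1⊕1⊕0⊕0⊕0⊕0 = 0
s2 (pos 2,3,6,7,10,11,14,15): 1⊕0⊕0⊕1⊕0⊕0⊕0⊕0 = 0
s4 (pos 4,5,6,7,12,13,14,15): 0⊕1⊕0⊕1⊕0⊕0⊕0⊕0 = 0
s8 (pos 8,9,10,11,12,13,14,15): 0⊕0⊕0⊕0⊕0⊕0⊕0⊕0 = 0
Syndrome s8…s1 = 0000 → no error.
Read data bits from positions 3,5,6,7,9,10,11,12,13,14,15: 01010000000

01010000000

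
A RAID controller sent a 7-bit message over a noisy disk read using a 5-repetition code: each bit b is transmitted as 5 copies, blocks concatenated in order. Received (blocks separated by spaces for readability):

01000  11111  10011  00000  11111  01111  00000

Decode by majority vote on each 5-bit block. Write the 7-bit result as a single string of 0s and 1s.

0110110

Block 1 (01000): 1 one → 0
Block 2 (11111): 5 ones → 1
Block 3 (10011): 3 ones → 1
Block 4 (00000): 0 ones → 0
Block 5 (11111): 5 ones → 1
Block 6 (01111): 4 ones → 1
Block 7 (00000): 0 ones → 0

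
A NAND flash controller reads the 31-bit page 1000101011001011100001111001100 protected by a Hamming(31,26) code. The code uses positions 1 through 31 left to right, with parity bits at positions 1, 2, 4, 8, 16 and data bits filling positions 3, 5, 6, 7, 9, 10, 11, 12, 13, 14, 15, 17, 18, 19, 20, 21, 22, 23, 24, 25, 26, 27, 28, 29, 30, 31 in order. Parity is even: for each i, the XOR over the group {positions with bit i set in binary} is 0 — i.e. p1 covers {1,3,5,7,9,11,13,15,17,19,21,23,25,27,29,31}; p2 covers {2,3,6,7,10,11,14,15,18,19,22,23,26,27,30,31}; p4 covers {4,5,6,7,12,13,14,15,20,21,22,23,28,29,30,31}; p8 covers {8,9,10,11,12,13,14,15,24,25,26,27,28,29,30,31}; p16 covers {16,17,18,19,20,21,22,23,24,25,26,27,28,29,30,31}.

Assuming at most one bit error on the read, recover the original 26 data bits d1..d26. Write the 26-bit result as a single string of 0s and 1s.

s1 (pos 1,3,5,7,9,11,13,15,17,19,21,23,25,27,29,31): 1⊕0⊕1⊕1⊕1⊕0⊕1⊕1⊕1⊕0⊕0⊕1⊕1⊕0⊕1⊕0 = 0
s2 (pos 2,3,6,7,10,11,14,15,18,19,22,23,26,27,30,31): 0⊕0⊕0⊕1⊕1⊕0⊕0⊕1⊕0⊕0⊕1⊕1⊕0⊕0⊕0⊕0 = 1
s4 (pos 4,5,6,7,12,13,14,15,20,21,22,23,28,29,30,31): 0⊕1⊕0⊕1⊕0⊕1⊕0⊕1⊕0⊕0⊕1⊕1⊕1⊕1⊕0⊕0 = 0
s8 (pos 8,9,10,11,12,13,14,15,24,25,26,27,28,29,30,31): 0⊕1⊕1⊕0⊕0⊕1⊕0⊕1⊕1⊕1⊕0⊕0⊕1⊕1⊕0⊕0 = 0
s16 (pos 16,17,18,19,20,21,22,23,24,25,26,27,28,29,30,31): 1⊕1⊕0⊕0⊕0⊕0⊕1⊕1⊕1⊕1⊕0⊕0⊕1⊕1⊕0⊕0 = 0
Syndrome s16…s1 = 00010 → error at position 2.
Flip position 2: 1000101011001011100001111001100 → 1100101011001011100001111001100
Read data bits from positions 3,5,6,7,9,10,11,12,13,14,15,17,18,19,20,21,22,23,24,25,26,27,28,29,30,31: 01011100101100001111001100

01011100101100001111001100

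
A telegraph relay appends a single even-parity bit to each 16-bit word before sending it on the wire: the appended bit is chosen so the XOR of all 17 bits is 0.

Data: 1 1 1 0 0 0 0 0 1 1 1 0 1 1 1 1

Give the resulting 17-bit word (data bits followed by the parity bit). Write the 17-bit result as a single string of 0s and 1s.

XOR of the 16 data bits: 1⊕1⊕1⊕0⊕0⊕0⊕0⊕0⊕1⊕1⊕1⊕0⊕1⊕1⊕1⊕1 = 0
Parity bit = 0 (so all 17 bits XOR to 0).

11100000111011110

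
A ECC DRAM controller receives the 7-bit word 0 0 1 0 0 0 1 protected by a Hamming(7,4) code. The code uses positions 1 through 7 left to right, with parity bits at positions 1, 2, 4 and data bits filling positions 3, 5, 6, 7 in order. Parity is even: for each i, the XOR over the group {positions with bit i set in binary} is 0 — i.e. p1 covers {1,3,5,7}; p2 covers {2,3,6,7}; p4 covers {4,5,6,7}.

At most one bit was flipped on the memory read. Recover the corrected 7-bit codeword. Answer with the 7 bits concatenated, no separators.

s1 (pos 1,3,5,7): 0⊕1⊕0⊕1 = 0
s2 (pos 2,3,6,7): 0⊕1⊕0⊕1 = 0
s4 (pos 4,5,6,7): 0⊕0⊕0⊕1 = 1
Syndrome s4…s1 = 100 → error at position 4.
Flip position 4: 0010001 → 0011001

0011001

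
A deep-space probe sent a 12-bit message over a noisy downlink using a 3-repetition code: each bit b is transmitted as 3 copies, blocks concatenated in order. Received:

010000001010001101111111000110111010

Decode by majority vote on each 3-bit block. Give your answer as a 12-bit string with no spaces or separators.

000001110110

Block 1 (010): 1 one → 0
Block 2 (000): 0 ones → 0
Block 3 (001): 1 one → 0
Block 4 (010): 1 one → 0
Block 5 (001): 1 one → 0
Block 6 (101): 2 ones → 1
Block 7 (111): 3 ones → 1
Block 8 (111): 3 ones → 1
Block 9 (000): 0 ones → 0
Block 10 (110): 2 ones → 1
Block 11 (111): 3 ones → 1
Block 12 (010): 1 one → 0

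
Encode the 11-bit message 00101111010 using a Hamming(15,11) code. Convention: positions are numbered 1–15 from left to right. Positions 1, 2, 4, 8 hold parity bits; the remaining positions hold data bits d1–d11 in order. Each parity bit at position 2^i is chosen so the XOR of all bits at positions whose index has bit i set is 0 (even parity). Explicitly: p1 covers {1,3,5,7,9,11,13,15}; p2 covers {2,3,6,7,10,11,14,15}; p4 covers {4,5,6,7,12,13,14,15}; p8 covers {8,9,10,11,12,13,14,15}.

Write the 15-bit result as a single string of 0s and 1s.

Place data at non-parity positions: p1 p2 0 p4 0 1 0 p8 1 1 1 1 0 1 0
p1 (pos 1,3,5,7,9,11,13,15): XOR of data positions = 0⊕0⊕0⊕1⊕1⊕0⊕0 = 0
p2 (pos 2,3,6,7,10,11,14,15): XOR of data positions = 0⊕1⊕0⊕1⊕1⊕1⊕0 = 0
p4 (pos 4,5,6,7,12,13,14,15): XOR of data positions = 0⊕1⊕0⊕1⊕0⊕1⊕0 = 1
p8 (pos 8,9,10,11,12,13,14,15): XOR of data positions = 1⊕1⊕1⊕1⊕0⊕1⊕0 = 1
Codeword: 000101011111010

000101011111010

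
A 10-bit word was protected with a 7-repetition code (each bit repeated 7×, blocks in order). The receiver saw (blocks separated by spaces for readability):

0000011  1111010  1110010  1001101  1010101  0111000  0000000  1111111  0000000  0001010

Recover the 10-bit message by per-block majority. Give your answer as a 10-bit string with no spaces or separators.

Block 1 (0000011): 2 ones → 0
Block 2 (1111010): 5 ones → 1
Block 3 (1110010): 4 ones → 1
Block 4 (1001101): 4 ones → 1
Block 5 (1010101): 4 ones → 1
Block 6 (0111000): 3 ones → 0
Block 7 (0000000): 0 ones → 0
Block 8 (1111111): 7 ones → 1
Block 9 (0000000): 0 ones → 0
Block 10 (0001010): 2 ones → 0

0111100100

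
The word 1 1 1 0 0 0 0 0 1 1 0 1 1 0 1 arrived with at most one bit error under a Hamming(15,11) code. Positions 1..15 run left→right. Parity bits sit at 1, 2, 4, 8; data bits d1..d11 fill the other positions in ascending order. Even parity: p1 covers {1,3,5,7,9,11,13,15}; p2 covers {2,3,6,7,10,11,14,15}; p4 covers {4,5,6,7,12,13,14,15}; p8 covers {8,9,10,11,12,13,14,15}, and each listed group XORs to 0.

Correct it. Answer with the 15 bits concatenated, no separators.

s1 (pos 1,3,5,7,9,11,13,15): 1⊕1⊕0⊕0⊕1⊕0⊕1⊕1 = 1
s2 (pos 2,3,6,7,10,11,14,15): 1⊕1⊕0⊕0⊕1⊕0⊕0⊕1 = 0
s4 (pos 4,5,6,7,12,13,14,15): 0⊕0⊕0⊕0⊕1⊕1⊕0⊕1 = 1
s8 (pos 8,9,10,11,12,13,14,15): 0⊕1⊕1⊕0⊕1⊕1⊕0⊕1 = 1
Syndrome s8…s1 = 1101 → error at position 13.
Flip position 13: 111000001101101 → 111000001101001

111000001101001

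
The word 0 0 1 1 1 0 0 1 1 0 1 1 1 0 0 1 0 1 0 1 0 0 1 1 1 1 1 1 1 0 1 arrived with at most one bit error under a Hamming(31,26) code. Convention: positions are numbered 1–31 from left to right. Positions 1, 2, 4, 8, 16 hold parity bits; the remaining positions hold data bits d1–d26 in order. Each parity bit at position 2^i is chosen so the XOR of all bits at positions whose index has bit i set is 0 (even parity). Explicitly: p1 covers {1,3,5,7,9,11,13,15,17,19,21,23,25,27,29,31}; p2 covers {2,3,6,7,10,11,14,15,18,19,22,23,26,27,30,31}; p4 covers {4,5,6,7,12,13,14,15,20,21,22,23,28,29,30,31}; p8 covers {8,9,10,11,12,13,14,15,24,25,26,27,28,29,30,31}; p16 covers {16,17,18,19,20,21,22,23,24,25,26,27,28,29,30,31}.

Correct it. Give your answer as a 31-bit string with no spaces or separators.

s1 (pos 1,3,5,7,9,11,13,15,17,19,21,23,25,27,29,31): 0⊕1⊕1⊕0⊕1⊕1⊕1⊕0⊕0⊕0⊕0⊕1⊕1⊕1⊕1⊕1 = 0
s2 (pos 2,3,6,7,10,11,14,15,18,19,22,23,26,27,30,31): 0⊕1⊕0⊕0⊕0⊕1⊕0⊕0⊕1⊕0⊕0⊕1⊕1⊕1⊕0⊕1 = 1
s4 (pos 4,5,6,7,12,13,14,15,20,21,22,23,28,29,30,31): 1⊕1⊕0⊕0⊕1⊕1⊕0⊕0⊕1⊕0⊕0⊕1⊕1⊕1⊕0⊕1 = 1
s8 (pos 8,9,10,11,12,13,14,15,24,25,26,27,28,29,30,31): 1⊕1⊕0⊕1⊕1⊕1⊕0⊕0⊕1⊕1⊕1⊕1⊕1⊕1⊕0⊕1 = 0
s16 (pos 16,17,18,19,20,21,22,23,24,25,26,27,28,29,30,31): 1⊕0⊕1⊕0⊕1⊕0⊕0⊕1⊕1⊕1⊕1⊕1⊕1⊕1⊕0⊕1 = 1
Syndrome s16…s1 = 10110 → error at position 22.
Flip position 22: 0011100110111001010100111111101 → 0011100110111001010101111111101

0011100110111001010101111111101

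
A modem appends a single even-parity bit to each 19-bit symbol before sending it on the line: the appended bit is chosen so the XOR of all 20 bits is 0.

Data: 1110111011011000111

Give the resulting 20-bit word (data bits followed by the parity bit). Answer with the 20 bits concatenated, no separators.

11101110110110001111

XOR of the 19 data bits: 1⊕1⊕1⊕0⊕1⊕1⊕1⊕0⊕1⊕1⊕0⊕1⊕1⊕0⊕0⊕0⊕1⊕1⊕1 = 1
Parity bit = 1 (so all 20 bits XOR to 0).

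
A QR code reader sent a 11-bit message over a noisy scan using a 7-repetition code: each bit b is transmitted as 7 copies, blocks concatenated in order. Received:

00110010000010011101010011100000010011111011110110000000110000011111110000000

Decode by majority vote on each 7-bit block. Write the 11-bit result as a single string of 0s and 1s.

Block 1 (0011001): 3 ones → 0
Block 2 (0000010): 1 one → 0
Block 3 (0111010): 4 ones → 1
Block 4 (1001110): 4 ones → 1
Block 5 (0000010): 1 one → 0
Block 6 (0111110): 5 ones → 1
Block 7 (1111011): 6 ones → 1
Block 8 (0000000): 0 ones → 0
Block 9 (1100000): 2 ones → 0
Block 10 (1111111): 7 ones → 1
Block 11 (0000000): 0 ones → 0

00110110010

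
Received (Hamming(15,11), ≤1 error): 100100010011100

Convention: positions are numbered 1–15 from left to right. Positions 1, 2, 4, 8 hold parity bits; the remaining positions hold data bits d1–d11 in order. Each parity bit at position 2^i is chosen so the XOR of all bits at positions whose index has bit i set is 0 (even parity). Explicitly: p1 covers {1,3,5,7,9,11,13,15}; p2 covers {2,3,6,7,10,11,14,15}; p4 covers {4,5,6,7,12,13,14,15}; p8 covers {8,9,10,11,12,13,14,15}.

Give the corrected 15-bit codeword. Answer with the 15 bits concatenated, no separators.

s1 (pos 1,3,5,7,9,11,13,15): 1⊕0⊕0⊕0⊕0⊕1⊕1⊕0 = 1
s2 (pos 2,3,6,7,10,11,14,15): 0⊕0⊕0⊕0⊕0⊕1⊕0⊕0 = 1
s4 (pos 4,5,6,7,12,13,14,15): 1⊕0⊕0⊕0⊕1⊕1⊕0⊕0 = 1
s8 (pos 8,9,10,11,12,13,14,15): 1⊕0⊕0⊕1⊕1⊕1⊕0⊕0 = 0
Syndrome s8…s1 = 0111 → error at position 7.
Flip position 7: 100100010011100 → 100100110011100

100100110011100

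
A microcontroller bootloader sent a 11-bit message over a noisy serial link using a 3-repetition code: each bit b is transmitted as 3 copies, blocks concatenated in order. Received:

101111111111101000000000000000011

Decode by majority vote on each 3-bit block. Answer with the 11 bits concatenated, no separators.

11111000001

Block 1 (101): 2 ones → 1
Block 2 (111): 3 ones → 1
Block 3 (111): 3 ones → 1
Block 4 (111): 3 ones → 1
Block 5 (101): 2 ones → 1
Block 6 (000): 0 ones → 0
Block 7 (000): 0 ones → 0
Block 8 (000): 0 ones → 0
Block 9 (000): 0 ones → 0
Block 10 (000): 0 ones → 0
Block 11 (011): 2 ones → 1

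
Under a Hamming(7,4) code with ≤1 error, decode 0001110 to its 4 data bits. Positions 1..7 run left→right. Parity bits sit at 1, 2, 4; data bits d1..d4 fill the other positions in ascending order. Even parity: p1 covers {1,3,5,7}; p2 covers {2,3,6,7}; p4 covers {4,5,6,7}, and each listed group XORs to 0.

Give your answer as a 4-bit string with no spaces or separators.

s1 (pos 1,3,5,7): 0⊕0⊕1⊕0 = 1
s2 (pos 2,3,6,7): 0⊕0⊕1⊕0 = 1
s4 (pos 4,5,6,7): 1⊕1⊕1⊕0 = 1
Syndrome s4…s1 = 111 → error at position 7.
Flip position 7: 0001110 → 0001111
Read data bits from positions 3,5,6,7: 0111

0111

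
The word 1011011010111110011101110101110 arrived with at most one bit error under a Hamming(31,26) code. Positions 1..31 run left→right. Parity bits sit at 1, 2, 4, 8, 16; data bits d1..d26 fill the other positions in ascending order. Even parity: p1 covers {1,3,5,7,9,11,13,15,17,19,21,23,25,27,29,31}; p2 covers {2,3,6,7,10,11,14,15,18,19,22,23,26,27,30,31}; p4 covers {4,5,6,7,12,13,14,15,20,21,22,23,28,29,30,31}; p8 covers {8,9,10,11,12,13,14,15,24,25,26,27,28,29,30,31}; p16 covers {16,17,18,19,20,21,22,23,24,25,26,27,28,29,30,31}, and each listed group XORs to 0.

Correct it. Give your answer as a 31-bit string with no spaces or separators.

1011011010101110011101110101110

s1 (pos 1,3,5,7,9,11,13,15,17,19,21,23,25,27,29,31): 1⊕1⊕0⊕1⊕1⊕1⊕1⊕1⊕0⊕1⊕0⊕1⊕0⊕0⊕1⊕0 = 0
s2 (pos 2,3,6,7,10,11,14,15,18,19,22,23,26,27,30,31): 0⊕1⊕1⊕1⊕0⊕1⊕1⊕1⊕1⊕1⊕1⊕1⊕1⊕0⊕1⊕0 = 0
s4 (pos 4,5,6,7,12,13,14,15,20,21,22,23,28,29,30,31): 1⊕0⊕1⊕1⊕1⊕1⊕1⊕1⊕1⊕0⊕1⊕1⊕1⊕1⊕1⊕0 = 1
s8 (pos 8,9,10,11,12,13,14,15,24,25,26,27,28,29,30,31): 0⊕1⊕0⊕1⊕1⊕1⊕1⊕1⊕1⊕0⊕1⊕0⊕1⊕1⊕1⊕0 = 1
s16 (pos 16,17,18,19,20,21,22,23,24,25,26,27,28,29,30,31): 0⊕0⊕1⊕1⊕1⊕0⊕1⊕1⊕1⊕0⊕1⊕0⊕1⊕1⊕1⊕0 = 0
Syndrome s16…s1 = 01100 → error at position 12.
Flip position 12: 1011011010111110011101110101110 → 1011011010101110011101110101110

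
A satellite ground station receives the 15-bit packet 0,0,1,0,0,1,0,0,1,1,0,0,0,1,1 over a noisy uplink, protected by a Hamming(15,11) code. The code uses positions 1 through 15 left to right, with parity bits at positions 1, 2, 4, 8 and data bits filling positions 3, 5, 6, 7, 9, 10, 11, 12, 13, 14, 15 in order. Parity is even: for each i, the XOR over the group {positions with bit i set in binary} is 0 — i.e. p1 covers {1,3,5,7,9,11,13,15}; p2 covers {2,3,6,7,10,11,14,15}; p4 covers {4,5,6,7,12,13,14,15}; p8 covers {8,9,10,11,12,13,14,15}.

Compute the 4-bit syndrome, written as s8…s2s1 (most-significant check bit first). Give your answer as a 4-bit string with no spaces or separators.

s1 (pos 1,3,5,7,9,11,13,15): 0⊕1⊕0⊕0⊕1⊕0⊕0⊕1 = 1
s2 (pos 2,3,6,7,10,11,14,15): 0⊕1⊕1⊕0⊕1⊕0⊕1⊕1 = 1
s4 (pos 4,5,6,7,12,13,14,15): 0⊕0⊕1⊕0⊕0⊕0⊕1⊕1 = 1
s8 (pos 8,9,10,11,12,13,14,15): 0⊕1⊕1⊕0⊕0⊕0⊕1⊕1 = 0
Syndrome s8…s1 = 0111 → error at position 7.

0111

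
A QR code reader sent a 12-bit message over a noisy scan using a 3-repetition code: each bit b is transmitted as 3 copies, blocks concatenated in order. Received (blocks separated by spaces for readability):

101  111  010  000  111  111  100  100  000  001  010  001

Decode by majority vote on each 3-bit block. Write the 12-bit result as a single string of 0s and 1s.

110011000000

Block 1 (101): 2 ones → 1
Block 2 (111): 3 ones → 1
Block 3 (010): 1 one → 0
Block 4 (000): 0 ones → 0
Block 5 (111): 3 ones → 1
Block 6 (111): 3 ones → 1
Block 7 (100): 1 one → 0
Block 8 (100): 1 one → 0
Block 9 (000): 0 ones → 0
Block 10 (001): 1 one → 0
Block 11 (010): 1 one → 0
Block 12 (001): 1 one → 0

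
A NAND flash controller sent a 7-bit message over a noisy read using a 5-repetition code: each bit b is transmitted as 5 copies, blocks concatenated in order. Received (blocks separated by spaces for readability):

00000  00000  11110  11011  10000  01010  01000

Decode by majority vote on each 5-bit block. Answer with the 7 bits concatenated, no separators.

0011000

Block 1 (00000): 0 ones → 0
Block 2 (00000): 0 ones → 0
Block 3 (11110): 4 ones → 1
Block 4 (11011): 4 ones → 1
Block 5 (10000): 1 one → 0
Block 6 (01010): 2 ones → 0
Block 7 (01000): 1 one → 0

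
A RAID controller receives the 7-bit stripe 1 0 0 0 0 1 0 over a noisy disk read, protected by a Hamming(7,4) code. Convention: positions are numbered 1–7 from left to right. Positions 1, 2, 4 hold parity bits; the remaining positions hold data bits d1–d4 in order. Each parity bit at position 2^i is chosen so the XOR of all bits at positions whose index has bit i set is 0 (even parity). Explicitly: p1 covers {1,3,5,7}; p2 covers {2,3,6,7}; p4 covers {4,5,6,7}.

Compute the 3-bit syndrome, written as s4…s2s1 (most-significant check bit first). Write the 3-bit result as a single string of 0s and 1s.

111

s1 (pos 1,3,5,7): 1⊕0⊕0⊕0 = 1
s2 (pos 2,3,6,7): 0⊕0⊕1⊕0 = 1
s4 (pos 4,5,6,7): 0⊕0⊕1⊕0 = 1
Syndrome s4…s1 = 111 → error at position 7.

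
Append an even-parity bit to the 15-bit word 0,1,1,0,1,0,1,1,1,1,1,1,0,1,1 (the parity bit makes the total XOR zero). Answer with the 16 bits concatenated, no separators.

XOR of the 15 data bits: 0⊕1⊕1⊕0⊕1⊕0⊕1⊕1⊕1⊕1⊕1⊕1⊕0⊕1⊕1 = 1
Parity bit = 1 (so all 16 bits XOR to 0).

0110101111110111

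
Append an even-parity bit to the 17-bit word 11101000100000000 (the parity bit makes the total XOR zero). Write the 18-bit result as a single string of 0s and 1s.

XOR of the 17 data bits: 1⊕1⊕1⊕0⊕1⊕0⊕0⊕0⊕1⊕0⊕0⊕0⊕0⊕0⊕0⊕0⊕0 = 1
Parity bit = 1 (so all 18 bits XOR to 0).

111010001000000001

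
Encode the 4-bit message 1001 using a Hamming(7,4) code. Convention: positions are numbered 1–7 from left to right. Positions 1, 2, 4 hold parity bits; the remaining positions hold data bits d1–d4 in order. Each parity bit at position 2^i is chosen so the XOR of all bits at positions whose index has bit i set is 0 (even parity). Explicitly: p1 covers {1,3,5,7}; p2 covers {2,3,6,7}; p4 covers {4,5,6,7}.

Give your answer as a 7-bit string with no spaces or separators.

0011001

Place data at non-parity positions: p1 p2 1 p4 0 0 1
p1 (pos 1,3,5,7): XOR of data positions = 1⊕0⊕1 = 0
p2 (pos 2,3,6,7): XOR of data positions = 1⊕0⊕1 = 0
p4 (pos 4,5,6,7): XOR of data positions = 0⊕0⊕1 = 1
Codeword: 0011001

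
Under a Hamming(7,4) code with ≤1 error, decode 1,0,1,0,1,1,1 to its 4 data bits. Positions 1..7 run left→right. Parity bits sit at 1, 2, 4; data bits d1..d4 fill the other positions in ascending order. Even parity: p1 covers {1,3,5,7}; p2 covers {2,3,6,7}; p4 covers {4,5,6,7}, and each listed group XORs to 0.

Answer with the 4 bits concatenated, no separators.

s1 (pos 1,3,5,7): 1⊕1⊕1⊕1 = 0
s2 (pos 2,3,6,7): 0⊕1⊕1⊕1 = 1
s4 (pos 4,5,6,7): 0⊕1⊕1⊕1 = 1
Syndrome s4…s1 = 110 → error at position 6.
Flip position 6: 1010111 → 1010101
Read data bits from positions 3,5,6,7: 1101

1101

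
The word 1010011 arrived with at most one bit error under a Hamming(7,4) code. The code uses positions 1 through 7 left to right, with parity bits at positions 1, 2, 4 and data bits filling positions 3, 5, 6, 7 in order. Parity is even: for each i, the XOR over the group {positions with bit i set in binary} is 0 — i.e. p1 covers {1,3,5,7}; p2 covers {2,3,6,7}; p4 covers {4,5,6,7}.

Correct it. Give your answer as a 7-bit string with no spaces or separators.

1000011

s1 (pos 1,3,5,7): 1⊕1⊕0⊕1 = 1
s2 (pos 2,3,6,7): 0⊕1⊕1⊕1 = 1
s4 (pos 4,5,6,7): 0⊕0⊕1⊕1 = 0
Syndrome s4…s1 = 011 → error at position 3.
Flip position 3: 1010011 → 1000011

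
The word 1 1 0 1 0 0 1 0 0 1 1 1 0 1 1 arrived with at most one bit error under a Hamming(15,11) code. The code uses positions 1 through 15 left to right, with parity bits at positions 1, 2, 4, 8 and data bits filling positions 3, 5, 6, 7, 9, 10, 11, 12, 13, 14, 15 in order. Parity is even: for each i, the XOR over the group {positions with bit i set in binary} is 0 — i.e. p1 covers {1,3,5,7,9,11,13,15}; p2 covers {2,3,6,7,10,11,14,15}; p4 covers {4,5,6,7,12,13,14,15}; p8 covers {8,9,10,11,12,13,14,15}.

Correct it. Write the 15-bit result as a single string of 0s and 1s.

110100100110011

s1 (pos 1,3,5,7,9,11,13,15): 1⊕0⊕0⊕1⊕0⊕1⊕0⊕1 = 0
s2 (pos 2,3,6,7,10,11,14,15): 1⊕0⊕0⊕1⊕1⊕1⊕1⊕1 = 0
s4 (pos 4,5,6,7,12,13,14,15): 1⊕0⊕0⊕1⊕1⊕0⊕1⊕1 = 1
s8 (pos 8,9,10,11,12,13,14,15): 0⊕0⊕1⊕1⊕1⊕0⊕1⊕1 = 1
Syndrome s8…s1 = 1100 → error at position 12.
Flip position 12: 110100100111011 → 110100100110011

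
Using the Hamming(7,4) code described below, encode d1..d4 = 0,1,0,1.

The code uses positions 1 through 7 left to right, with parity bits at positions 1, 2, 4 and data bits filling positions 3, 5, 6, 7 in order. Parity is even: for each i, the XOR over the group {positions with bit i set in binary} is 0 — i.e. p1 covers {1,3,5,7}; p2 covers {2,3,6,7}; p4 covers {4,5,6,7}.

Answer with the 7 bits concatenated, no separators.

0100101

Place data at non-parity positions: p1 p2 0 p4 1 0 1
p1 (pos 1,3,5,7): XOR of data positions = 0⊕1⊕1 = 0
p2 (pos 2,3,6,7): XOR of data positions = 0⊕0⊕1 = 1
p4 (pos 4,5,6,7): XOR of data positions = 1⊕0⊕1 = 0
Codeword: 0100101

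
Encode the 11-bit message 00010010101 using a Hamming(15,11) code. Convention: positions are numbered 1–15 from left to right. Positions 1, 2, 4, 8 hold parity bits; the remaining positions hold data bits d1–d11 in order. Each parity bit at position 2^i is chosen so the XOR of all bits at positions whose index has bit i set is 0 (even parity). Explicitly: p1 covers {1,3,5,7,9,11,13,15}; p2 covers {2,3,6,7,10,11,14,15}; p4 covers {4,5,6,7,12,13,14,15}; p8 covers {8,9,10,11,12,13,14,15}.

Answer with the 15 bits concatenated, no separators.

010100110010101

Place data at non-parity positions: p1 p2 0 p4 0 0 1 p8 0 0 1 0 1 0 1
p1 (pos 1,3,5,7,9,11,13,15): XOR of data positions = 0⊕0⊕1⊕0⊕1⊕1⊕1 = 0
p2 (pos 2,3,6,7,10,11,14,15): XOR of data positions = 0⊕0⊕1⊕0⊕1⊕0⊕1 = 1
p4 (pos 4,5,6,7,12,13,14,15): XOR of data positions = 0⊕0⊕1⊕0⊕1⊕0⊕1 = 1
p8 (pos 8,9,10,11,12,13,14,15): XOR of data positions = 0⊕0⊕1⊕0⊕1⊕0⊕1 = 1
Codeword: 010100110010101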